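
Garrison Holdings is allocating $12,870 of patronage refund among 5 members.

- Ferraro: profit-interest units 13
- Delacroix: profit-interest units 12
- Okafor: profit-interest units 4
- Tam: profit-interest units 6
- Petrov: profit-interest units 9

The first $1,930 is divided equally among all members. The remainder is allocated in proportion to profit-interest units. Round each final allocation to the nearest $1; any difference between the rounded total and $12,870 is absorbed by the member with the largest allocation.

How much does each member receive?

Ferraro: $3,617 | Delacroix: $3,370 | Okafor: $1,381 | Tam: $1,878 | Petrov: $2,624

First tranche $1,930 split equally: $386 each.
Remainder $10,940 by profit-interest units (total 44): Ferraro 3,232.27 → $3,232; Delacroix 2,983.64 → $2,984; Okafor 994.55 → $995; Tam 1,491.82 → $1,492; Petrov 2,237.73 → $2,238.
Rounding difference −$1 on remainder applied to Ferraro.
Totals: Ferraro $386 + $3,231 = $3,617; Delacroix $386 + $2,984 = $3,370; Okafor $386 + $995 = $1,381; Tam $386 + $1,492 = $1,878; Petrov $386 + $2,238 = $2,624.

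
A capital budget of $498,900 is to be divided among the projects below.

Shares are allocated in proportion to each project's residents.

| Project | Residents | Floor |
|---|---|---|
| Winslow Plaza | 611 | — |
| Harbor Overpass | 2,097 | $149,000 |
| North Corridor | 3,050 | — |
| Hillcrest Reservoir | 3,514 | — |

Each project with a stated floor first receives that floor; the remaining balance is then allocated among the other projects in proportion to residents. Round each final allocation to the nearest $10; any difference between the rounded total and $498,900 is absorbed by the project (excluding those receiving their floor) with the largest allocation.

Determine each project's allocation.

Minimums first: Harbor Overpass $149,000. Remaining pool $349,900.
Remaining pool split over remaining residents 7,175: Winslow Plaza 29,796.36 → $29,800; North Corridor 148,737.98 → $148,740; Hillcrest Reservoir 171,365.66 → $171,370.
Rounding difference −$10 applied to Hillcrest Reservoir → $171,360.

Winslow Plaza: $29,800 | Harbor Overpass: $149,000 | North Corridor: $148,740 | Hillcrest Reservoir: $171,360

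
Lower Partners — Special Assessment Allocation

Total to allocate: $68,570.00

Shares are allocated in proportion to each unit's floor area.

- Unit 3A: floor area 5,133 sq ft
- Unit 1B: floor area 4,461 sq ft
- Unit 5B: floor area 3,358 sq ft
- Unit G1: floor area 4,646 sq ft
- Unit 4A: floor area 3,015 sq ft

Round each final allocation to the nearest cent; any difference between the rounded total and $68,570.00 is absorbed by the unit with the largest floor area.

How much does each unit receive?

Combined floor area = 5,133 + 4,461 + 3,358 + 4,646 + 3,015 = 20,613.
Unrounded shares: Unit 3A 17,075.1375; Unit 1B 14,839.7016; Unit 5B 11,170.5264; Unit G1 15,455.1118; Unit 4A 10,029.5226.
At nearest cent: Unit 3A $17,075.14; Unit 1B $14,839.70; Unit 5B $11,170.53; Unit G1 $15,455.11; Unit 4A $10,029.52. Sum = $68,570.00.
Rounded total matches; no reconciliation needed.

Unit 3A: $17,075.14 | Unit 1B: $14,839.70 | Unit 5B: $11,170.53 | Unit G1: $15,455.11 | Unit 4A: $10,029.52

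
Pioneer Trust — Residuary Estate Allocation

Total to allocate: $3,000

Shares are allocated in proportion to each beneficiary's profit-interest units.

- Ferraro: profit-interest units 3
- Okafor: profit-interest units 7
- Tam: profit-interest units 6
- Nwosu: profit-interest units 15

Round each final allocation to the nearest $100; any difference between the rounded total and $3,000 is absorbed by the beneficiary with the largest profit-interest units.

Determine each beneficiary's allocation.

Ferraro: $300; Okafor: $700; Tam: $600; Nwosu: $1,400

Combined profit-interest units = 31.
Unrounded shares: Ferraro 3/31 × $3,000 = 290.32; Okafor 7/31 × $3,000 = 677.42; Tam 6/31 × $3,000 = 580.65; Nwosu 15/31 × $3,000 = 1,451.61.
Rounded to nearest $100: Ferraro $300; Okafor $700; Tam $600; Nwosu $1,500. Sum = $3,100.
Difference $3,000 − $3,100 = −$100 applied to largest profit-interest units (Nwosu): Nwosu becomes $1,400.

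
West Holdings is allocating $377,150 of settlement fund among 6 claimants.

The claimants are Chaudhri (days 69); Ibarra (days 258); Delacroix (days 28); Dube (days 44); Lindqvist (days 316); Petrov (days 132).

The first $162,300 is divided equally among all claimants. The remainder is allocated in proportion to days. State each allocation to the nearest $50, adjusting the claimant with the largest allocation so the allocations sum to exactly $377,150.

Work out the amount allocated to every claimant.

Chaudhri: $44,550 · Ibarra: $92,500 · Delacroix: $34,150 · Dube: $38,200 · Lindqvist: $107,200 · Petrov: $60,550

Equal tier: $162,300 ÷ 6 = $27,050 apiece.
Remainder $214,850 by days (total 847): Chaudhri 17,502.54 → $17,500; Ibarra 65,444.27 → $65,450; Delacroix 7,102.48 → $7,100; Dube 11,161.04 → $11,150; Lindqvist 80,156.55 → $80,150; Petrov 33,483.12 → $33,500.
Totals: Chaudhri $27,050 + $17,500 = $44,550; Ibarra $27,050 + $65,450 = $92,500; Delacroix $27,050 + $7,100 = $34,150; Dube $27,050 + $11,150 = $38,200; Lindqvist $27,050 + $80,150 = $107,200; Petrov $27,050 + $33,500 = $60,550.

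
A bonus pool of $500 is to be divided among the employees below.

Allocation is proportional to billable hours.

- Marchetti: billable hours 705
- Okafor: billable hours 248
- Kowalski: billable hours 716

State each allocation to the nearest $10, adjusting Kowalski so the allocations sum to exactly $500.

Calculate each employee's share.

Marchetti: $210 · Okafor: $70 · Kowalski: $220

Billable hours total: 1,669.
Unrounded shares: Marchetti 705/1,669 × $500 = 211.20; Okafor 248/1,669 × $500 = 74.30; Kowalski 716/1,669 × $500 = 214.50.
At nearest $10: Marchetti $210; Okafor $70; Kowalski $210. Sum = $490.
Difference $500 − $490 = +$10 applied to Kowalski: Kowalski becomes $220.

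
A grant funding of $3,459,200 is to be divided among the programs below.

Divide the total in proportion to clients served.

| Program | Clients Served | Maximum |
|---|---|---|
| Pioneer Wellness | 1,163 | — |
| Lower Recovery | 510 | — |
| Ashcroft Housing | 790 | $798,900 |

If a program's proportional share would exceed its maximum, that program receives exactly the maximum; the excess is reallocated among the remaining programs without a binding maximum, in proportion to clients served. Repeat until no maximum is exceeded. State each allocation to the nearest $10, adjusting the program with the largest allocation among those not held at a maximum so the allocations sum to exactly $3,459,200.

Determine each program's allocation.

Pioneer Wellness: $1,849,330 | Lower Recovery: $810,970 | Ashcroft Housing: $798,900

Sum of clients served: 2,463.
Unconstrained shares: Pioneer Wellness 1,633,394.07; Lower Recovery 716,277.71; Ashcroft Housing 1,109,528.22.
Capped: Ashcroft Housing ($798,900); balance $2,660,300 reallocated over remaining clients served 1,673.
Remaining shares: Pioneer Wellness 1,849,329.89 → $1,849,330; Lower Recovery 810,970.11 → $810,970.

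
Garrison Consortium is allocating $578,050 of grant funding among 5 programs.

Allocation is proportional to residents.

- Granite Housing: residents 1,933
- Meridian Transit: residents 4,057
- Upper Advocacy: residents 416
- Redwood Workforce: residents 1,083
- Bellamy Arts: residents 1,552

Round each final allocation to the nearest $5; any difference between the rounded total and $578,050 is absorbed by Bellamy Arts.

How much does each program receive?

Granite Housing: $123,590 | Meridian Transit: $259,390 | Upper Advocacy: $26,600 | Redwood Workforce: $69,245 | Bellamy Arts: $99,225

Sum of residents: 9,041.
Raw shares: Granite Housing 1,933/9,041 × $578,050 = 123,589.28; Meridian Transit 4,057/9,041 × $578,050 = 259,390.43; Upper Advocacy 416/9,041 × $578,050 = 26,597.59; Redwood Workforce 1,083/9,041 × $578,050 = 69,243.24; Bellamy Arts 1,552/9,041 × $578,050 = 99,229.47.
Rounded to nearest $5: Granite Housing $123,590; Meridian Transit $259,390; Upper Advocacy $26,600; Redwood Workforce $69,245; Bellamy Arts $99,230. Sum = $578,055.
Difference $578,050 − $578,055 = −$5 applied to Bellamy Arts: Bellamy Arts becomes $99,225.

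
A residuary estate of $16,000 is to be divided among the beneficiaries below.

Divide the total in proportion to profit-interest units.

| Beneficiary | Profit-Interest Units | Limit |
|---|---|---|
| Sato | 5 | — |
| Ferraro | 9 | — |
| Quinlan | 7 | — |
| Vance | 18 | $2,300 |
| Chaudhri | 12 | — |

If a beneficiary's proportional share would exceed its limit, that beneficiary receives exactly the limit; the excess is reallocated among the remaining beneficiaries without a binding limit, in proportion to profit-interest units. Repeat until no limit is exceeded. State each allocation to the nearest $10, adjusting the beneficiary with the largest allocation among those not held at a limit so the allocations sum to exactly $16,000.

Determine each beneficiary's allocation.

Sum of profit-interest units: 51.
Proportional shares (ignoring caps): Sato 1,568.63; Ferraro 2,823.53; Quinlan 2,196.08; Vance 5,647.06; Chaudhri 3,764.71.
Capped: Vance ($2,300); remaining pool $13,700 reallocated over remaining profit-interest units 33.
Remaining shares: Sato 2,075.76 → $2,080; Ferraro 3,736.36 → $3,740; Quinlan 2,906.06 → $2,910; Chaudhri 4,981.82 → $4,980.
Rounding difference −$10 applied to Chaudhri → $4,970.

Sato: $2,080 | Ferraro: $3,740 | Quinlan: $2,910 | Vance: $2,300 | Chaudhri: $4,970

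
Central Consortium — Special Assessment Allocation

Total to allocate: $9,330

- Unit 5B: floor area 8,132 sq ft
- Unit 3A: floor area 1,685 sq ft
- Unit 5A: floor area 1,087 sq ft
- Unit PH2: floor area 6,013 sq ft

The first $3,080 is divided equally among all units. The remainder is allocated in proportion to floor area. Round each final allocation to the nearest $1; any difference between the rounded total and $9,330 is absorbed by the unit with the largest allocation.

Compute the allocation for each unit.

$3,080 shared equally gives $770 per unit.
Remainder $6,250 by floor area (total 16,917): Unit 5B 3,004.37 → $3,004; Unit 3A 622.52 → $623; Unit 5A 401.59 → $402; Unit PH2 2,221.51 → $2,222.
Rounding difference −$1 on remainder applied to Unit 5B.
Totals: Unit 5B $770 + $3,003 = $3,773; Unit 3A $770 + $623 = $1,393; Unit 5A $770 + $402 = $1,172; Unit PH2 $770 + $2,222 = $2,992.

Unit 5B: $3,773; Unit 3A: $1,393; Unit 5A: $1,172; Unit PH2: $2,992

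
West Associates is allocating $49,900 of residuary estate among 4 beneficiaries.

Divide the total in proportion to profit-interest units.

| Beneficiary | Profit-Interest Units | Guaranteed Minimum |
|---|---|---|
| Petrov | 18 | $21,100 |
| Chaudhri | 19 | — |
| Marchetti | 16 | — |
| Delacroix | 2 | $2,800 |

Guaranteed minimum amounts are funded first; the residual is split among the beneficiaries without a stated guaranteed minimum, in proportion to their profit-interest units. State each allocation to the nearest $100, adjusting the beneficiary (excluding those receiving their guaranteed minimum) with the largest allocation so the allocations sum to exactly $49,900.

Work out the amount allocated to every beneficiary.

Fund the minimums — Petrov $21,100; Delacroix $2,800. Balance $26,000.
Balance split over remaining profit-interest units 35: Chaudhri 14,114.29 → $14,100; Marchetti 11,885.71 → $11,900.

Petrov: $21,100 | Chaudhri: $14,100 | Marchetti: $11,900 | Delacroix: $2,800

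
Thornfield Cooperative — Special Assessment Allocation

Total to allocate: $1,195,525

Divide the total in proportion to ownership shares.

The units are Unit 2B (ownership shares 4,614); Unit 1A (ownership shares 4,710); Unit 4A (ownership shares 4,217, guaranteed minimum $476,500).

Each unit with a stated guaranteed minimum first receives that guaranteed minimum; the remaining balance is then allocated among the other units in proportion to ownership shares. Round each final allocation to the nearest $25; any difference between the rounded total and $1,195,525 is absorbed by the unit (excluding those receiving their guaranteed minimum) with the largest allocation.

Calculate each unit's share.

Fund the minimums — Unit 4A $476,500. Remaining pool $719,025.
Remaining pool split over remaining ownership shares 9,324: Unit 2B 355,810.96 → $355,800; Unit 1A 363,214.04 → $363,225.

Unit 2B: $355,800; Unit 1A: $363,225; Unit 4A: $476,500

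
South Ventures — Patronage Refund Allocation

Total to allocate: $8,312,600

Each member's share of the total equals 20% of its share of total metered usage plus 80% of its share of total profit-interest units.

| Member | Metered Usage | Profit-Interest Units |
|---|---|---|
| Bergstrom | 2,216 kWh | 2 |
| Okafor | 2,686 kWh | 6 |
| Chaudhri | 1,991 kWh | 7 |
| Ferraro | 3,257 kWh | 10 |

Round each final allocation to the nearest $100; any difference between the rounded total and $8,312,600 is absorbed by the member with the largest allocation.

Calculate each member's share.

Metered usage total 10,150; profit-interest units total 25.
Composite weights (20% metered usage + 80% profit-interest units): Bergstrom 0.1077; Okafor 0.2449; Chaudhri 0.2632; Ferraro 0.3842.
Unrounded shares: Bergstrom 894,976.28; Okafor 2,035,972.77; Chaudhri 2,188,138.39; Ferraro 3,193,512.56.
After rounding ($100): Bergstrom $895,000; Okafor $2,036,000; Chaudhri $2,188,100; Ferraro $3,193,500. Sum = $8,312,600.
No rounding difference to absorb.

Bergstrom: $895,000 · Okafor: $2,036,000 · Chaudhri: $2,188,100 · Ferraro: $3,193,500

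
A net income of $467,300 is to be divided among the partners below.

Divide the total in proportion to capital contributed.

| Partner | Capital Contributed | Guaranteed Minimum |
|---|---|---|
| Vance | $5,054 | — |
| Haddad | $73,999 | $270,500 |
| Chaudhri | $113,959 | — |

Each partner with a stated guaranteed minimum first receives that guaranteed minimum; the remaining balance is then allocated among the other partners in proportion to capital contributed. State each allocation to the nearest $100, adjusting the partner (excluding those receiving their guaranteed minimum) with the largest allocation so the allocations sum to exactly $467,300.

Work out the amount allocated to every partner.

Minimums first: Haddad $270,500. Residual $196,800.
Residual split over remaining capital contributed 119,013: Vance 8,357.30 → $8,400; Chaudhri 188,442.70 → $188,400.

Vance: $8,400 · Haddad: $270,500 · Chaudhri: $188,400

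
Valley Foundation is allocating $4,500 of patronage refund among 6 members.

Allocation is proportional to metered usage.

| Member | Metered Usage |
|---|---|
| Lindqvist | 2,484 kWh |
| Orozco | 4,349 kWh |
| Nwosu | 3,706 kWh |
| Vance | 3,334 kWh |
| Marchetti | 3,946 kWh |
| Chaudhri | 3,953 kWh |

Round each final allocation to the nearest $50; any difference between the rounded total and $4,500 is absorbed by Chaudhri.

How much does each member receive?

Total metered usage = 21,772.
Raw shares: Lindqvist 2,484/21,772 × $4,500 = 513.41; Orozco 4,349/21,772 × $4,500 = 898.88; Nwosu 3,706/21,772 × $4,500 = 765.98; Vance 3,334/21,772 × $4,500 = 689.10; Marchetti 3,946/21,772 × $4,500 = 815.59; Chaudhri 3,953/21,772 × $4,500 = 817.04.
Rounded to nearest $50: Lindqvist $500; Orozco $900; Nwosu $750; Vance $700; Marchetti $800; Chaudhri $800. Sum = $4,450.
Difference $4,500 − $4,450 = +$50 applied to Chaudhri: Chaudhri becomes $850.

Lindqvist: $500 | Orozco: $900 | Nwosu: $750 | Vance: $700 | Marchetti: $800 | Chaudhri: $850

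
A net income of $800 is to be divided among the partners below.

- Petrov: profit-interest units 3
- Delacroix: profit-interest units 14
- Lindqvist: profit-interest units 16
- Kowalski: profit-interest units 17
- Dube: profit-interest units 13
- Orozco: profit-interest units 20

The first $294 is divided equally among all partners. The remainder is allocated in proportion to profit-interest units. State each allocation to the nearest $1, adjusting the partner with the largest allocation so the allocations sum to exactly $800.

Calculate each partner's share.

Equal tier: $294 ÷ 6 = $49 apiece.
Remainder $506 by profit-interest units (total 83): Petrov 18.29 → $18; Delacroix 85.35 → $85; Lindqvist 97.54 → $98; Kowalski 103.64 → $104; Dube 79.25 → $79; Orozco 121.93 → $122.
Totals: Petrov $49 + $18 = $67; Delacroix $49 + $85 = $134; Lindqvist $49 + $98 = $147; Kowalski $49 + $104 = $153; Dube $49 + $79 = $128; Orozco $49 + $122 = $171.

Petrov: $67 | Delacroix: $134 | Lindqvist: $147 | Kowalski: $153 | Dube: $128 | Orozco: $171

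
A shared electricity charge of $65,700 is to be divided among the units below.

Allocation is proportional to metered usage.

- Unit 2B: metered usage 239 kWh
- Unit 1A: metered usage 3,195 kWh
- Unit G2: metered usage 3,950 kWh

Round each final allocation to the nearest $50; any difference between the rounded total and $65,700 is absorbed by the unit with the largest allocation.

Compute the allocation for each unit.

Total metered usage = 7,384.
Unrounded shares: Unit 2B 239/7,384 × $65,700 = 2,126.53; Unit 1A 3,195/7,384 × $65,700 = 28,427.88; Unit G2 3,950/7,384 × $65,700 = 35,145.59.
After rounding ($50): Unit 2B $2,150; Unit 1A $28,450; Unit G2 $35,150. Sum = $65,750.
Difference $65,700 − $65,750 = −$50 applied to largest allocation (Unit G2): Unit G2 becomes $35,100.

Unit 2B: $2,150 · Unit 1A: $28,450 · Unit G2: $35,100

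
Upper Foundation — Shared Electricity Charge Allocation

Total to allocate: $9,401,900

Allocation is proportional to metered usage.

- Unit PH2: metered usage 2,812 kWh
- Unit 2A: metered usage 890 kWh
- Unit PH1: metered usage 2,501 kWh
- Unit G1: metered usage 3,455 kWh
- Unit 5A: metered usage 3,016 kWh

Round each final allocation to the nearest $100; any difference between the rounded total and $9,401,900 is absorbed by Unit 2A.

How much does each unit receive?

Unit PH2: $2,086,000; Unit 2A: $660,300; Unit PH1: $1,855,300; Unit G1: $2,563,000; Unit 5A: $2,237,300

Metered usage total: 12,674.
Raw shares: Unit PH2 2,812/12,674 × $9,401,900 = 2,086,014.11; Unit 2A 890/12,674 × $9,401,900 = 660,224.95; Unit PH1 2,501/12,674 × $9,401,900 = 1,855,306.29; Unit G1 3,455/12,674 × $9,401,900 = 2,563,008.09; Unit 5A 3,016/12,674 × $9,401,900 = 2,237,346.57.
At nearest $100: Unit PH2 $2,086,000; Unit 2A $660,200; Unit PH1 $1,855,300; Unit G1 $2,563,000; Unit 5A $2,237,300. Sum = $9,401,800.
Difference $9,401,900 − $9,401,800 = +$100 applied to Unit 2A: Unit 2A becomes $660,300.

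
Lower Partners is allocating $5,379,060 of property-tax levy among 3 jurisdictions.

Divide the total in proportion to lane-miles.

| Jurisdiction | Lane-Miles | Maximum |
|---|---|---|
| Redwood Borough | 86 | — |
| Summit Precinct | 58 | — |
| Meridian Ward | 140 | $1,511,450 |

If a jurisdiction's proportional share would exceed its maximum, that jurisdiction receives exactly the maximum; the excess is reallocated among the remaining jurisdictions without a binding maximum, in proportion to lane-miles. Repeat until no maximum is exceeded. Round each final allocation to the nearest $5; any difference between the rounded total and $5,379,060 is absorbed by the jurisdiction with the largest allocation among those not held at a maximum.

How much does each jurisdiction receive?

Combined lane-miles = 284.
Proportional shares (ignoring caps): Redwood Borough 1,628,870.28; Summit Precinct 1,098,540.42; Meridian Ward 2,651,649.30.
Cap binds for Meridian Ward ($1,511,450); residual $3,867,610 reallocated over remaining lane-miles 144.
Redistributed shares: Redwood Borough 2,309,822.64 → $2,309,825; Summit Precinct 1,557,787.36 → $1,557,785.

Redwood Borough: $2,309,825; Summit Precinct: $1,557,785; Meridian Ward: $1,511,450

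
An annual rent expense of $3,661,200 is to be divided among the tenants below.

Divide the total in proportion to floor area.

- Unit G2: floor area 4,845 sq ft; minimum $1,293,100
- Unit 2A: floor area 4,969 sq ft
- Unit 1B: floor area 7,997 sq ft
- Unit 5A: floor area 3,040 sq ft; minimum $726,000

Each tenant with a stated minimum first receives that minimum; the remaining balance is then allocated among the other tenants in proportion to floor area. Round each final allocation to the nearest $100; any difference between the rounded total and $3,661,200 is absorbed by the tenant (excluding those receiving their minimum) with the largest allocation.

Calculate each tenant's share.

Unit G2: $1,293,100 | Unit 2A: $629,300 | Unit 1B: $1,012,800 | Unit 5A: $726,000

Fund the minimums — Unit G2 $1,293,100; Unit 5A $726,000. Remaining pool $1,642,100.
Remaining pool split over remaining floor area 12,966: Unit 2A 629,307.03 → $629,300; Unit 1B 1,012,792.97 → $1,012,800.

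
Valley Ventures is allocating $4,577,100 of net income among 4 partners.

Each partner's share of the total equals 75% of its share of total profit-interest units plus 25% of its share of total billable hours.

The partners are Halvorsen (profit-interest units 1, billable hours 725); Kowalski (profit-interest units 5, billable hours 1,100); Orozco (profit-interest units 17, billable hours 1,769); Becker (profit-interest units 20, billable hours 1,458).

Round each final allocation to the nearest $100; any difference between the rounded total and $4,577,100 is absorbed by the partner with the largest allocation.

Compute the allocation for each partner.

Halvorsen: $244,000 | Kowalski: $648,300 | Orozco: $1,757,800 | Becker: $1,927,000

Profit-interest units total 43; billable hours total 5,052.
Blended shares (75% profit-interest units + 25% billable hours): Halvorsen 0.0533; Kowalski 0.1416; Orozco 0.3841; Becker 0.4210.
Unrounded shares: Halvorsen 244,045.21; Kowalski 648,315.04; Orozco 1,757,840.82; Becker 1,926,898.92.
At nearest $100: Halvorsen $244,000; Kowalski $648,300; Orozco $1,757,800; Becker $1,926,900. Sum = $4,577,000.
Difference $4,577,100 − $4,577,000 = +$100 applied to largest allocation (Becker): Becker becomes $1,927,000.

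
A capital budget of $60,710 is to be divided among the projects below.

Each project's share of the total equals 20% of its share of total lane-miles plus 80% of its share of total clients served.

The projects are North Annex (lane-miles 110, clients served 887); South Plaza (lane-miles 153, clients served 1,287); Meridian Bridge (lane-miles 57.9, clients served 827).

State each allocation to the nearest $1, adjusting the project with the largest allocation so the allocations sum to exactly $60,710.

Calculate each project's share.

North Annex: $18,517; South Plaza: $26,618; Meridian Bridge: $15,575

Lane-miles total 320.9; clients served total 3,001.
Combined weights (20% lane-miles + 80% clients served): North Annex 0.3050; South Plaza 0.4384; Meridian Bridge 0.2565.
Proportional shares: North Annex 18,517.26; South Plaza 26,617.84; Meridian Bridge 15,574.90.
At nearest $1: North Annex $18,517; South Plaza $26,618; Meridian Bridge $15,575. Sum = $60,710.
Rounded total matches; no reconciliation needed.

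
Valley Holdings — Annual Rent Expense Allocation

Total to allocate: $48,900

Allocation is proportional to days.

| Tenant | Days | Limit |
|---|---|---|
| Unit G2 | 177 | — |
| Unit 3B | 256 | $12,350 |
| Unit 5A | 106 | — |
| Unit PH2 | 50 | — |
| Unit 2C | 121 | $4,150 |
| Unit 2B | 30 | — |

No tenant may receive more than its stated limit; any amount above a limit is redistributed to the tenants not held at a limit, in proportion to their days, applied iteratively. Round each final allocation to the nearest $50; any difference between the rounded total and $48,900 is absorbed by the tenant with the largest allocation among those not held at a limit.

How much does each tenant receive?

Sum of days: 740.
Unconstrained shares: Unit G2 11,696.35; Unit 3B 16,916.76; Unit 5A 7,004.59; Unit PH2 3,304.05; Unit 2C 7,995.81; Unit 2B 1,982.43.
Cap binds for Unit 3B ($12,350), Unit 2C ($4,150); balance $32,400 reallocated over remaining days 363.
Redistributed shares: Unit G2 15,798.35 → $15,800; Unit 5A 9,461.16 → $9,450; Unit PH2 4,462.81 → $4,450; Unit 2B 2,677.69 → $2,700.

Unit G2: $15,800; Unit 3B: $12,350; Unit 5A: $9,450; Unit PH2: $4,450; Unit 2C: $4,150; Unit 2B: $2,700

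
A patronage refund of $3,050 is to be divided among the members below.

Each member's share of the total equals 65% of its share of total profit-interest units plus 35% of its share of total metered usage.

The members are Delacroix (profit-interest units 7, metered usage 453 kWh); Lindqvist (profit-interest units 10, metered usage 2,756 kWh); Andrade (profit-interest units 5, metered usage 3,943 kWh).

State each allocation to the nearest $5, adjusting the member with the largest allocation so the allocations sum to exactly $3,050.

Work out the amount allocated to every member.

Delacroix: $700; Lindqvist: $1,310; Andrade: $1,040

Totals — profit-interest units 22, metered usage 7,152.
Combined weights (65% profit-interest units + 35% metered usage): Delacroix 0.2290; Lindqvist 0.4303; Andrade 0.3407.
Pro-rata amounts: Delacroix 698.41; Lindqvist 1,312.49; Andrade 1,039.10.
At nearest $5: Delacroix $700; Lindqvist $1,310; Andrade $1,040. Sum = $3,050.
No rounding difference to absorb.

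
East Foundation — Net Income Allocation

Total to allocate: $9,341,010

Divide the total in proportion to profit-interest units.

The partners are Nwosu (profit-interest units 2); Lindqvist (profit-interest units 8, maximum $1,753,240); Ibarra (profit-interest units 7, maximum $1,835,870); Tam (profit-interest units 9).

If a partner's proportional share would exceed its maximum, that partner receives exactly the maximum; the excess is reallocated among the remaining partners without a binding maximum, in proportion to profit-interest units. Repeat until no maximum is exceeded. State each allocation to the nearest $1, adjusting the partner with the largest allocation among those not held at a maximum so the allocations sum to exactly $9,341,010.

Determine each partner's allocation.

Nwosu: $1,045,800 · Lindqvist: $1,753,240 · Ibarra: $1,835,870 · Tam: $4,706,100

Total profit-interest units = 26.
Unconstrained shares: Nwosu 718,539.23; Lindqvist 2,874,156.92; Ibarra 2,514,887.31; Tam 3,233,426.54.
Held at cap: Lindqvist ($1,753,240), Ibarra ($1,835,870); residual $5,751,900 reallocated over remaining profit-interest units 11.
Redistributed shares: Nwosu 1,045,800.00 → $1,045,800; Tam 4,706,100.00 → $4,706,100.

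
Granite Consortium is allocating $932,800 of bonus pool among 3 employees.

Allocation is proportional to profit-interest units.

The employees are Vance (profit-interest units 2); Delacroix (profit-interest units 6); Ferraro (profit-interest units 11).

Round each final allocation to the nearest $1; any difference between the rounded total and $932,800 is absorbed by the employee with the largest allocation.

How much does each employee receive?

Vance: $98,189; Delacroix: $294,568; Ferraro: $540,043

Profit-interest units total: 19.
Raw shares: Vance 2/19 × $932,800 = 98,189.47; Delacroix 6/19 × $932,800 = 294,568.42; Ferraro 11/19 × $932,800 = 540,042.11.
Rounded to nearest $1: Vance $98,189; Delacroix $294,568; Ferraro $540,042. Sum = $932,799.
Difference $932,800 − $932,799 = +$1 applied to largest allocation (Ferraro): Ferraro becomes $540,043.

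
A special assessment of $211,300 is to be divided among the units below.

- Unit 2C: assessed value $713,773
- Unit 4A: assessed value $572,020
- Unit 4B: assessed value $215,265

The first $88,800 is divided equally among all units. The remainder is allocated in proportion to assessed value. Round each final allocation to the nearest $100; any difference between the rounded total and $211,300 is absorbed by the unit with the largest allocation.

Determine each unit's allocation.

Equal tier: $88,800 ÷ 3 = $29,600 apiece.
Remainder $122,500 by assessed value (total 1,501,058): Unit 2C 58,250.38 → $58,300; Unit 4A 46,682.04 → $46,700; Unit 4B 17,567.58 → $17,600.
Rounding difference −$100 on remainder applied to Unit 2C.
Totals: Unit 2C $29,600 + $58,200 = $87,800; Unit 4A $29,600 + $46,700 = $76,300; Unit 4B $29,600 + $17,600 = $47,200.

Unit 2C: $87,800; Unit 4A: $76,300; Unit 4B: $47,200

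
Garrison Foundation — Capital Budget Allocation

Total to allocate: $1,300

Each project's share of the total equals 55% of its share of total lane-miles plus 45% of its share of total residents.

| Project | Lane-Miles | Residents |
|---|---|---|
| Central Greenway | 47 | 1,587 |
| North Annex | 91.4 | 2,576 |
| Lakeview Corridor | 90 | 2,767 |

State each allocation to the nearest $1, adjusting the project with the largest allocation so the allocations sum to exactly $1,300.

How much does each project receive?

Lane-miles total 228.4; residents total 6,930.
Composite weights (55% lane-miles + 45% residents): Central Greenway 0.2162; North Annex 0.3874; Lakeview Corridor 0.3964.
Unrounded shares: Central Greenway 281.10; North Annex 503.58; Lakeview Corridor 515.32.
Rounded to nearest $1: Central Greenway $281; North Annex $504; Lakeview Corridor $515. Sum = $1,300.
Rounded total matches; no reconciliation needed.

Central Greenway: $281; North Annex: $504; Lakeview Corridor: $515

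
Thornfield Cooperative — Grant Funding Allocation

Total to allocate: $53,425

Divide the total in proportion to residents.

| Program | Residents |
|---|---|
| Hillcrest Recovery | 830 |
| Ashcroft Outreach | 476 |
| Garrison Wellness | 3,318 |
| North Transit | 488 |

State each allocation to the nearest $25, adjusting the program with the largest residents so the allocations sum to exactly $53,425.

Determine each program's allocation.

Hillcrest Recovery: $8,675; Ashcroft Outreach: $4,975; Garrison Wellness: $34,675; North Transit: $5,100

Combined residents = 830 + 476 + 3,318 + 488 = 5,112.
Unrounded shares: Hillcrest Recovery 8,674.25; Ashcroft Outreach 4,974.63; Garrison Wellness 34,676.09; North Transit 5,100.04.
Rounded to nearest $25: Hillcrest Recovery $8,675; Ashcroft Outreach $4,975; Garrison Wellness $34,675; North Transit $5,100. Sum = $53,425.
Rounded total matches; no reconciliation needed.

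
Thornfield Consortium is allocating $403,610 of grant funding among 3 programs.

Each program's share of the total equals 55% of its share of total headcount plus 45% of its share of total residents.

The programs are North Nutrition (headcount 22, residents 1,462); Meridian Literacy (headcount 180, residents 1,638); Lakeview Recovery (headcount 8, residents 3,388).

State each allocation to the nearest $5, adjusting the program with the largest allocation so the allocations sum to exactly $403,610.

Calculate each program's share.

North Nutrition: $64,185 · Meridian Literacy: $236,125 · Lakeview Recovery: $103,300

Totals — headcount 210, residents 6,488.
Composite weights (55% headcount + 45% residents): North Nutrition 0.1590; Meridian Literacy 0.5850; Lakeview Recovery 0.2559.
Raw shares: North Nutrition 64,182.72; Meridian Literacy 236,127.31; Lakeview Recovery 103,299.96.
After rounding ($5): North Nutrition $64,185; Meridian Literacy $236,125; Lakeview Recovery $103,300. Sum = $403,610.
Rounded total matches; no reconciliation needed.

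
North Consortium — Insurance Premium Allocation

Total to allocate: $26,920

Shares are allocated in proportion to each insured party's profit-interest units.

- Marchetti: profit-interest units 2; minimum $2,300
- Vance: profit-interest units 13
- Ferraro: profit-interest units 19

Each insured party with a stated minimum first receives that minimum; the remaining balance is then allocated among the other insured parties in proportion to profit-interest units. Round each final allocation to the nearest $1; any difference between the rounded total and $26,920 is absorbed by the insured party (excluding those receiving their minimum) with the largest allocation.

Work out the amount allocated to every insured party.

Fund the minimums — Marchetti $2,300. Residual $24,620.
Residual split over remaining profit-interest units 32: Vance 10,001.88 → $10,002; Ferraro 14,618.12 → $14,618.

Marchetti: $2,300 · Vance: $10,002 · Ferraro: $14,618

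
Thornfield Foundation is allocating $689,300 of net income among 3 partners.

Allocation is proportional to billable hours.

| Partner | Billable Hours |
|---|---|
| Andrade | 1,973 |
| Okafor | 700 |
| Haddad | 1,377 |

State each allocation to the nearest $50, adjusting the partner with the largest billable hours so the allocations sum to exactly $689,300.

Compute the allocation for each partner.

Total billable hours = 1,973 + 700 + 1,377 = 4,050.
Pro-rata amounts: Andrade 335,799.73; Okafor 119,138.27; Haddad 234,362.00.
Rounded to nearest $50: Andrade $335,800; Okafor $119,150; Haddad $234,350. Sum = $689,300.
No rounding difference to absorb.

Andrade: $335,800; Okafor: $119,150; Haddad: $234,350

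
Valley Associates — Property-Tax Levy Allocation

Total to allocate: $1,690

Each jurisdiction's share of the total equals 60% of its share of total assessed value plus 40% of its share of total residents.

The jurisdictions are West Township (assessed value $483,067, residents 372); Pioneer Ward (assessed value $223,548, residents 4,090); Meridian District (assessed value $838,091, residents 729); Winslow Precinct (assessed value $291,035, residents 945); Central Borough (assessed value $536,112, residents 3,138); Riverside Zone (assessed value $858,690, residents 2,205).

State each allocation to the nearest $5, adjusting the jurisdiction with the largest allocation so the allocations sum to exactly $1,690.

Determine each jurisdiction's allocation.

West Township: $175 | Pioneer Ward: $310 | Meridian District: $305 | Winslow Precinct: $145 | Central Borough: $355 | Riverside Zone: $400

Totals — assessed value 3,230,543, residents 11,479.
Combined weights (60% assessed value + 40% residents): West Township 0.1027; Pioneer Ward 0.1840; Meridian District 0.1811; Winslow Precinct 0.0870; Central Borough 0.2089; Riverside Zone 0.2363.
Proportional shares: West Township 173.53; Pioneer Ward 311.03; Meridian District 305.99; Winslow Precinct 147.00; Central Borough 353.07; Riverside Zone 399.38.
At nearest $5: West Township $175; Pioneer Ward $310; Meridian District $305; Winslow Precinct $145; Central Borough $355; Riverside Zone $400. Sum = $1,690.
No rounding difference to absorb.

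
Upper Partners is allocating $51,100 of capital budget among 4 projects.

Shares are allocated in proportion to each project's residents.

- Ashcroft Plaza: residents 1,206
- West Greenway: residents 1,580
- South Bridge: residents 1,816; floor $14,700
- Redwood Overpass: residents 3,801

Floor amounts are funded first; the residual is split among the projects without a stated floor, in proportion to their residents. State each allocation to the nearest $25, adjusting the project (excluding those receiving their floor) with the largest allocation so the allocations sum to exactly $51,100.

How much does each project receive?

Ashcroft Plaza: $6,675; West Greenway: $8,725; South Bridge: $14,700; Redwood Overpass: $21,000

Fund the minimums — South Bridge $14,700. Remaining pool $36,400.
Remaining pool split over remaining residents 6,587: Ashcroft Plaza 6,664.40 → $6,675; West Greenway 8,731.14 → $8,725; Redwood Overpass 21,004.46 → $21,000.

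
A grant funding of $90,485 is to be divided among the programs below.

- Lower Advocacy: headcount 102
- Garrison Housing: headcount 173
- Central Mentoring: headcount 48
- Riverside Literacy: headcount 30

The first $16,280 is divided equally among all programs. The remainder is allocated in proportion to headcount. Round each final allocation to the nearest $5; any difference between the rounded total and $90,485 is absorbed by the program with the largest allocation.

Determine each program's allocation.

Lower Advocacy: $25,510 · Garrison Housing: $40,440 · Central Mentoring: $14,160 · Riverside Literacy: $10,375

$16,280 shared equally gives $4,070 per program.
Remainder $74,205 by headcount (total 353): Lower Advocacy 21,441.67 → $21,440; Garrison Housing 36,366.76 → $36,365; Central Mentoring 10,090.20 → $10,090; Riverside Literacy 6,306.37 → $6,305.
Rounding difference +$5 on remainder applied to Garrison Housing.
Totals: Lower Advocacy $4,070 + $21,440 = $25,510; Garrison Housing $4,070 + $36,370 = $40,440; Central Mentoring $4,070 + $10,090 = $14,160; Riverside Literacy $4,070 + $6,305 = $10,375.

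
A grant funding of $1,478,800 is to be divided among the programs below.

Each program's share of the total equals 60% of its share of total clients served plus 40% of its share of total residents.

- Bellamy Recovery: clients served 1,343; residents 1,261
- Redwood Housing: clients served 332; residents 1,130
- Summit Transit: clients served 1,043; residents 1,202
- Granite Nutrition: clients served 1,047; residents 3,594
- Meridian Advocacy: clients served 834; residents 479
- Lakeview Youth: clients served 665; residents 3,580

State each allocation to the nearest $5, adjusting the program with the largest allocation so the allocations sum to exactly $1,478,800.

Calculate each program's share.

Clients served total 5,264; residents total 11,246.
Composite weights (60% clients served + 40% residents): Bellamy Recovery 0.1979; Redwood Housing 0.0780; Summit Transit 0.1616; Granite Nutrition 0.2472; Meridian Advocacy 0.1121; Lakeview Youth 0.2031.
Raw shares: Bellamy Recovery 292,697.42; Redwood Housing 115,396.70; Summit Transit 239,027.25; Granite Nutrition 365,516.51; Meridian Advocacy 165,770.46; Lakeview Youth 300,391.65.
After rounding ($5): Bellamy Recovery $292,695; Redwood Housing $115,395; Summit Transit $239,025; Granite Nutrition $365,515; Meridian Advocacy $165,770; Lakeview Youth $300,390. Sum = $1,478,790.
Difference $1,478,800 − $1,478,790 = +$10 applied to largest allocation (Granite Nutrition): Granite Nutrition becomes $365,525.

Bellamy Recovery: $292,695 · Redwood Housing: $115,395 · Summit Transit: $239,025 · Granite Nutrition: $365,525 · Meridian Advocacy: $165,770 · Lakeview Youth: $300,390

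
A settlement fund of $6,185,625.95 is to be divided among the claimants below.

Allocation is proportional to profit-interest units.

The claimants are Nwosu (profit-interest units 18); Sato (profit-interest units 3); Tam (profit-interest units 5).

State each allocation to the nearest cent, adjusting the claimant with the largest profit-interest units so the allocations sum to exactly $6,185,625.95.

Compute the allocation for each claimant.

Nwosu: $4,282,356.43 · Sato: $713,726.07 · Tam: $1,189,543.45

Profit-interest units total: 18 + 3 + 5 = 26.
Unrounded shares: Nwosu 4,282,356.4269; Sato 713,726.0712; Tam 1,189,543.4519.
At nearest cent: Nwosu $4,282,356.43; Sato $713,726.07; Tam $1,189,543.45. Sum = $6,185,625.95.
Rounded total matches; no reconciliation needed.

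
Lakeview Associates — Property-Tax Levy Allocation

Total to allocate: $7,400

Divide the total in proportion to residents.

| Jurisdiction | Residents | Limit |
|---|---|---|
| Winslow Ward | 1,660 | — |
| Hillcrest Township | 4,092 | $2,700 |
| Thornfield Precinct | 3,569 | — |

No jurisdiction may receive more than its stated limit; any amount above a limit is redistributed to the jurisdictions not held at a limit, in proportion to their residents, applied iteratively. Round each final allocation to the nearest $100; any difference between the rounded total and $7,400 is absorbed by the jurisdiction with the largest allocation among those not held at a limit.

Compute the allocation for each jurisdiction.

Residents total: 9,321.
Unconstrained shares: Winslow Ward 1,317.88; Hillcrest Township 3,248.66; Thornfield Precinct 2,833.45.
Cap binds for Hillcrest Township ($2,700); balance $4,700 reallocated over remaining residents 5,229.
Remaining shares: Winslow Ward 1,492.06 → $1,500; Thornfield Precinct 3,207.94 → $3,200.

Winslow Ward: $1,500; Hillcrest Township: $2,700; Thornfield Precinct: $3,200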